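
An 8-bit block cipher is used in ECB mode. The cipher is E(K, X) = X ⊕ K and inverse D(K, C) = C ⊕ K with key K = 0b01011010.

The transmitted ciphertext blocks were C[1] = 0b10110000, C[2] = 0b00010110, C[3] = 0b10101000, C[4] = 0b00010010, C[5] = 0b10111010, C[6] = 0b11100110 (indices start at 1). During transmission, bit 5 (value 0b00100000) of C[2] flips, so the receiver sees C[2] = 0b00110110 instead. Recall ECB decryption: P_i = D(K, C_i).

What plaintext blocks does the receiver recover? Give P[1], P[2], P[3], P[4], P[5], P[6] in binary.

Only C[2] changed, to 0b00110110. In ECB, a change in C_i affects only P_i. Decrypting the received ciphertext:
P[1]: D(K, 0b10110000) = 0b11101010.
P[2]: D(K, 0b00110110) = 0b01101100.
P[3]: D(K, 0b10101000) = 0b11110010.
P[4]: D(K, 0b00010010) = 0b01001000.
P[5]: D(K, 0b10111010) = 0b11100000.
P[6]: D(K, 0b11100110) = 0b10111100.
Blocks that differ from the original plaintext: P[2].

P[1] = 0b11101010, P[2] = 0b01101100, P[3] = 0b11110010, P[4] = 0b01001000, P[5] = 0b11100000, P[6] = 0b10111100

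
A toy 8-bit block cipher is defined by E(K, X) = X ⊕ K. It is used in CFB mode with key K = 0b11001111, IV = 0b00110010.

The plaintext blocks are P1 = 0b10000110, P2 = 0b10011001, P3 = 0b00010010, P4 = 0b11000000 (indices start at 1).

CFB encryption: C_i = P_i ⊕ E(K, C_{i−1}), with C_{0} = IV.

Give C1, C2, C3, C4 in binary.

C1: E(K, 0b00110010) = 0b11111101; 0b10000110 ⊕ 0b11111101 = 0b01111011.
C2: E(K, 0b01111011) = 0b10110100; 0b10011001 ⊕ 0b10110100 = 0b00101101.
C3: E(K, 0b00101101) = 0b11100010; 0b00010010 ⊕ 0b11100010 = 0b11110000.
C4: E(K, 0b11110000) = 0b00111111; 0b11000000 ⊕ 0b00111111 = 0b11111111.

C1 = 0b01111011, C2 = 0b00101101, C3 = 0b11110000, C4 = 0b11111111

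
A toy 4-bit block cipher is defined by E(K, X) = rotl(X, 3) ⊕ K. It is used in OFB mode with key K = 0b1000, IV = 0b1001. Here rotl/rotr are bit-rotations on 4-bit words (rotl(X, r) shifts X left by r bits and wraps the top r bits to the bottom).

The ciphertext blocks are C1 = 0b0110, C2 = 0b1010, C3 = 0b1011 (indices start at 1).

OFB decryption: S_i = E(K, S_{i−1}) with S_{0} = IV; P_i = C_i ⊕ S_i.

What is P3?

P3 = 0b0110

P1: S = E(K, 0b1001) = 0b0100; 0b0110 ⊕ 0b0100 = 0b0010.
P2: S = E(K, 0b0100) = 0b1010; 0b1010 ⊕ 0b1010 = 0b0000.
P3: S = E(K, 0b1010) = 0b1101; 0b1011 ⊕ 0b1101 = 0b0110.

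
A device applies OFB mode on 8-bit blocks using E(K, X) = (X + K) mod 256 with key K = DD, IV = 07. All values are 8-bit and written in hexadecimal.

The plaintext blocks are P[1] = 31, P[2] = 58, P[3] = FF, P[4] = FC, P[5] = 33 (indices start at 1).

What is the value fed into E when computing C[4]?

9E

OFB encryption: S_i = E(K, S_{i−1}) with S_{0} = IV; C_i = P_i ⊕ S_i.
C[1]: S = E(K, 07) = E4; 31 ⊕ E4 = D5.
C[2]: S = E(K, E4) = C1; 58 ⊕ C1 = 99.
C[3]: S = E(K, C1) = 9E; FF ⊕ 9E = 61.
C[4]: S = E(K, 9E) = 7B; FC ⊕ 7B = 87.
So the input to E for block [4] is 9E.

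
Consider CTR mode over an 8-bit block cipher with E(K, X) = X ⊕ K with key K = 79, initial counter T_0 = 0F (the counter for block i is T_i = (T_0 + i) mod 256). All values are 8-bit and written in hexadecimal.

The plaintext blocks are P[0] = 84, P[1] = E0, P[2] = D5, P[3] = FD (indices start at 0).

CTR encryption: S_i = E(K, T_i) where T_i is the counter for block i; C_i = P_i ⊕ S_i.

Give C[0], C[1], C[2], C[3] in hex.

C[0] = F2, C[1] = 89, C[2] = BD, C[3] = 96

C[0]: T = 0F, S = E(K, T) = 76; 84 ⊕ 76 = F2.
C[1]: T = 10, S = E(K, T) = 69; E0 ⊕ 69 = 89.
C[2]: T = 11, S = E(K, T) = 68; D5 ⊕ 68 = BD.
C[3]: T = 12, S = E(K, T) = 6B; FD ⊕ 6B = 96.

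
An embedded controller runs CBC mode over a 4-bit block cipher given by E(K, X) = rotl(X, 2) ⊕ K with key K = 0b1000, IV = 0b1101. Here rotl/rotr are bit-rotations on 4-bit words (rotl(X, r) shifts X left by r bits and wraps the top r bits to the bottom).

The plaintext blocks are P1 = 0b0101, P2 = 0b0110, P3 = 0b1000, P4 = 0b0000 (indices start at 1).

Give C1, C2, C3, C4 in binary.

CBC encryption: C_i = E(K, P_i ⊕ C_{i−1}), with C_{0} = IV.
C1: P1 ⊕ 0b1101 = 0b1000; E(K, 0b1000) = 0b1010.
C2: P2 ⊕ 0b1010 = 0b1100; E(K, 0b1100) = 0b1011.
C3: P3 ⊕ 0b1011 = 0b0011; E(K, 0b0011) = 0b0100.
C4: P4 ⊕ 0b0100 = 0b0100; E(K, 0b0100) = 0b1001.

C1 = 0b1010, C2 = 0b1011, C3 = 0b0100, C4 = 0b1001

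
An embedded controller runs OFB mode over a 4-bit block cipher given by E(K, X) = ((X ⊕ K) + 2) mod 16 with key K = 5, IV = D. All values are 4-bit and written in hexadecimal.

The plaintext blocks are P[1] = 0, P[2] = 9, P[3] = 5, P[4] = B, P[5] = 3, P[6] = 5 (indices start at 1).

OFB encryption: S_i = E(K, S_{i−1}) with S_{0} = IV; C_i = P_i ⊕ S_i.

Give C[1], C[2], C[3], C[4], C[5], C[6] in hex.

C[1] = A, C[2] = 8, C[3] = 3, C[4] = E, C[5] = 1, C[6] = C

C[1]: S = E(K, D) = A; 0 ⊕ A = A.
C[2]: S = E(K, A) = 1; 9 ⊕ 1 = 8.
C[3]: S = E(K, 1) = 6; 5 ⊕ 6 = 3.
C[4]: S = E(K, 6) = 5; B ⊕ 5 = E.
C[5]: S = E(K, 5) = 2; 3 ⊕ 2 = 1.
C[6]: S = E(K, 2) = 9; 5 ⊕ 9 = C.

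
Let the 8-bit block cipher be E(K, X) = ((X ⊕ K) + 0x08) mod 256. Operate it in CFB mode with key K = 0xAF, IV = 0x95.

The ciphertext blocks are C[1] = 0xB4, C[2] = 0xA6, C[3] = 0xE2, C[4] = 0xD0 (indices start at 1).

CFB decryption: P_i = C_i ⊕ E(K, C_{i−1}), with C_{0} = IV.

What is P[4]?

P[4]: E(K, 0xE2) = 0x55; 0xD0 ⊕ 0x55 = 0x85.

P[4] = 0x85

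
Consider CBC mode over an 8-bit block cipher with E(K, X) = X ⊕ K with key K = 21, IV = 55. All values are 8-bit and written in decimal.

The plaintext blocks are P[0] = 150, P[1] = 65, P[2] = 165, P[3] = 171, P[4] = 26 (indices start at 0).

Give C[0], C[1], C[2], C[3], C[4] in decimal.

C[0] = 180, C[1] = 224, C[2] = 80, C[3] = 238, C[4] = 225

CBC encryption: C_i = E(K, P_i ⊕ C_{i−1}), with C_{−1} = IV.
C[0]: P[0] ⊕ 55 = 161; E(K, 161) = 180.
C[1]: P[1] ⊕ 180 = 245; E(K, 245) = 224.
C[2]: P[2] ⊕ 224 = 69; E(K, 69) = 80.
C[3]: P[3] ⊕ 80 = 251; E(K, 251) = 238.
C[4]: P[4] ⊕ 238 = 244; E(K, 244) = 225.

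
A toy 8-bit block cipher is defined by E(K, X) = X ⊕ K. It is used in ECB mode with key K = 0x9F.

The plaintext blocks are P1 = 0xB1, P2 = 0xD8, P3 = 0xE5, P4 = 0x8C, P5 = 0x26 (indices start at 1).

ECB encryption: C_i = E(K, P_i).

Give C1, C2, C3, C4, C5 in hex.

C1 = 0x2E, C2 = 0x47, C3 = 0x7A, C4 = 0x13, C5 = 0xB9

C1: E(K, 0xB1) = 0x2E.
C2: E(K, 0xD8) = 0x47.
C3: E(K, 0xE5) = 0x7A.
C4: E(K, 0x8C) = 0x13.
C5: E(K, 0x26) = 0xB9.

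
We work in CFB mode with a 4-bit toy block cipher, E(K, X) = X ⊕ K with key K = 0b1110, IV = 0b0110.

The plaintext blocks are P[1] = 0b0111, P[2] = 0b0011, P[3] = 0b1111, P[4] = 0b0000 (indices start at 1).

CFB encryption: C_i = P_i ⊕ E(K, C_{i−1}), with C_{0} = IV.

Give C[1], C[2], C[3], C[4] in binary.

C[1]: E(K, 0b0110) = 0b1000; 0b0111 ⊕ 0b1000 = 0b1111.
C[2]: E(K, 0b1111) = 0b0001; 0b0011 ⊕ 0b0001 = 0b0010.
C[3]: E(K, 0b0010) = 0b1100; 0b1111 ⊕ 0b1100 = 0b0011.
C[4]: E(K, 0b0011) = 0b1101; 0b0000 ⊕ 0b1101 = 0b1101.

C[1] = 0b1111, C[2] = 0b0010, C[3] = 0b0011, C[4] = 0b1101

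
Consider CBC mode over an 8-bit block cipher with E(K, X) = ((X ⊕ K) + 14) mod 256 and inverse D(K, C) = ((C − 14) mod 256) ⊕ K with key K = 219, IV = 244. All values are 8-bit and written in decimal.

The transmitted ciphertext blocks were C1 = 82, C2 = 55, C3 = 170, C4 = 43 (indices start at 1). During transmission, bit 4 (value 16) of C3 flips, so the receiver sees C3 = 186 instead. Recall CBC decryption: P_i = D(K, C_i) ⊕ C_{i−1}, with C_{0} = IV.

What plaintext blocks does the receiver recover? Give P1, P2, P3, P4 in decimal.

Only C3 changed, to 186. In CBC, a change in C_i garbles P_i and flips the same bit in P_{i+1}. Decrypting the received ciphertext:
P1: D(K, 82) = 159; 159 ⊕ 244 = 107.
P2: D(K, 55) = 242; 242 ⊕ 82 = 160.
P3: D(K, 186) = 119; 119 ⊕ 55 = 64.
P4: D(K, 43) = 198; 198 ⊕ 186 = 124.
Blocks that differ from the original plaintext: P3, P4.

P1 = 107, P2 = 160, P3 = 64, P4 = 124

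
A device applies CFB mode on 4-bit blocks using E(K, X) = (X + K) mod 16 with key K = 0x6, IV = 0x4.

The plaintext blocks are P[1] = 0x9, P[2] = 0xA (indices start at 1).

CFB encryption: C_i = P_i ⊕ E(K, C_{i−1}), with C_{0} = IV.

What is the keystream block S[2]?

0x9

C[1]: E(K, 0x4) = 0xA; 0x9 ⊕ 0xA = 0x3.
C[2]: E(K, 0x3) = 0x9; 0xA ⊕ 0x9 = 0x3.
So S[2] = 0x9.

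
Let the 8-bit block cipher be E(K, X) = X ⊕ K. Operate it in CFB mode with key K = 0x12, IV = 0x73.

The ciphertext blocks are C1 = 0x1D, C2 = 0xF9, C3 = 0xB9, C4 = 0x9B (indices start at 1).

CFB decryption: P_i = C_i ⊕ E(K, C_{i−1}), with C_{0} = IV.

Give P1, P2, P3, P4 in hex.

P1 = 0x7C, P2 = 0xF6, P3 = 0x52, P4 = 0x30

P1: E(K, 0x73) = 0x61; 0x1D ⊕ 0x61 = 0x7C.
P2: E(K, 0x1D) = 0x0F; 0xF9 ⊕ 0x0F = 0xF6.
P3: E(K, 0xF9) = 0xEB; 0xB9 ⊕ 0xEB = 0x52.
P4: E(K, 0xB9) = 0xAB; 0x9B ⊕ 0xAB = 0x30.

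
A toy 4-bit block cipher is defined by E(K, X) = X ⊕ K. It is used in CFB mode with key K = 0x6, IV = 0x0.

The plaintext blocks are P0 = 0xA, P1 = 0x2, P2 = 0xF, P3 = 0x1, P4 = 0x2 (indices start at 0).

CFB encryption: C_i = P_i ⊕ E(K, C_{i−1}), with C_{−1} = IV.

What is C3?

C3 = 0x6

C0: E(K, 0x0) = 0x6; 0xA ⊕ 0x6 = 0xC.
C1: E(K, 0xC) = 0xA; 0x2 ⊕ 0xA = 0x8.
C2: E(K, 0x8) = 0xE; 0xF ⊕ 0xE = 0x1.
C3: E(K, 0x1) = 0x7; 0x1 ⊕ 0x7 = 0x6.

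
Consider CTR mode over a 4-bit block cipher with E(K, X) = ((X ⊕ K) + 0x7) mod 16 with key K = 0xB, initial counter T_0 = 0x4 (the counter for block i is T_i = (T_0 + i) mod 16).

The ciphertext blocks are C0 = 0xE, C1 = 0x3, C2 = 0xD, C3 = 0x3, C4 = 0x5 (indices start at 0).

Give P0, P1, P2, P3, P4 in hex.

P0 = 0x8, P1 = 0x6, P2 = 0x9, P3 = 0x0, P4 = 0xF

CTR decryption: S_i = E(K, T_i) where T_i is the counter for block i; P_i = C_i ⊕ S_i.
P0: T = 0x4, S = E(K, T) = 0x6; 0xE ⊕ 0x6 = 0x8.
P1: T = 0x5, S = E(K, T) = 0x5; 0x3 ⊕ 0x5 = 0x6.
P2: T = 0x6, S = E(K, T) = 0x4; 0xD ⊕ 0x4 = 0x9.
P3: T = 0x7, S = E(K, T) = 0x3; 0x3 ⊕ 0x3 = 0x0.
P4: T = 0x8, S = E(K, T) = 0xA; 0x5 ⊕ 0xA = 0xF.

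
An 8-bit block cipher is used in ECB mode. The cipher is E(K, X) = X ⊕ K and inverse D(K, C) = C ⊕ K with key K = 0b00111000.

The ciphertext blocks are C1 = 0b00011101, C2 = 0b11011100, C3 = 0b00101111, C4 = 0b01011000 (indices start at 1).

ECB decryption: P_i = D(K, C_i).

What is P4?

P4 = 0b01100000

P4: D(K, 0b01011000) = 0b01100000.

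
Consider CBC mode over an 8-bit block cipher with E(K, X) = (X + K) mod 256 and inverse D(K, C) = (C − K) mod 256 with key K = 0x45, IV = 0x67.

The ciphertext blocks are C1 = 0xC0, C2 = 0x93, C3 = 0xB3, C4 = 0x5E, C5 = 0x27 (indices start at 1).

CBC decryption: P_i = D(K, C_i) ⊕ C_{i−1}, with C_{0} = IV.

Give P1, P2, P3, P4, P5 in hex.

P1: D(K, 0xC0) = 0x7B; 0x7B ⊕ 0x67 = 0x1C.
P2: D(K, 0x93) = 0x4E; 0x4E ⊕ 0xC0 = 0x8E.
P3: D(K, 0xB3) = 0x6E; 0x6E ⊕ 0x93 = 0xFD.
P4: D(K, 0x5E) = 0x19; 0x19 ⊕ 0xB3 = 0xAA.
P5: D(K, 0x27) = 0xE2; 0xE2 ⊕ 0x5E = 0xBC.

P1 = 0x1C, P2 = 0x8E, P3 = 0xFD, P4 = 0xAA, P5 = 0xBC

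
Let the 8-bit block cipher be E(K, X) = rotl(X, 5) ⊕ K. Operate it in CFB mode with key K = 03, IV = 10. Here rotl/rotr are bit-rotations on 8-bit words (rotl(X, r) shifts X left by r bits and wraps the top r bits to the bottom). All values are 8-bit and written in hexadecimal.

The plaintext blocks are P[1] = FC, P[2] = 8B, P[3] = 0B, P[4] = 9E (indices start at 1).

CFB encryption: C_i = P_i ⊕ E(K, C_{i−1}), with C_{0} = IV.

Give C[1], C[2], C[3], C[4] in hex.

C[1] = FD, C[2] = 37, C[3] = EE, C[4] = 40

C[1]: E(K, 10) = 01; FC ⊕ 01 = FD.
C[2]: E(K, FD) = BC; 8B ⊕ BC = 37.
C[3]: E(K, 37) = E5; 0B ⊕ E5 = EE.
C[4]: E(K, EE) = DE; 9E ⊕ DE = 40.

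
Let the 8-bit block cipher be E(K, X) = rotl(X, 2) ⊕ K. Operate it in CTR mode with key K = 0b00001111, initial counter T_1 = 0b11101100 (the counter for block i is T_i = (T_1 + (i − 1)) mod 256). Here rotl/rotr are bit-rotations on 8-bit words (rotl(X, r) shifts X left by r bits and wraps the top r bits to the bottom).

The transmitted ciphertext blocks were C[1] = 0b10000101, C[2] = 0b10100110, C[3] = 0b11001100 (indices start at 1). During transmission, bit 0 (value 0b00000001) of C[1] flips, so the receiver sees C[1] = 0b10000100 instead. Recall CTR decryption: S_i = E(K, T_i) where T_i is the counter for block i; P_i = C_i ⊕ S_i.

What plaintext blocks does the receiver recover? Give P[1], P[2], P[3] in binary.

Only C[1] changed, to 0b10000100. In CTR, a change in C_i flips the same bit in P_i only; the keystream is unaffected. Decrypting the received ciphertext:
P[1]: T = 0b11101100, S = E(K, T) = 0b10111100; 0b10000100 ⊕ 0b10111100 = 0b00111000.
P[2]: T = 0b11101101, S = E(K, T) = 0b10111000; 0b10100110 ⊕ 0b10111000 = 0b00011110.
P[3]: T = 0b11101110, S = E(K, T) = 0b10110100; 0b11001100 ⊕ 0b10110100 = 0b01111000.
Blocks that differ from the original plaintext: P[1].

P[1] = 0b00111000, P[2] = 0b00011110, P[3] = 0b01111000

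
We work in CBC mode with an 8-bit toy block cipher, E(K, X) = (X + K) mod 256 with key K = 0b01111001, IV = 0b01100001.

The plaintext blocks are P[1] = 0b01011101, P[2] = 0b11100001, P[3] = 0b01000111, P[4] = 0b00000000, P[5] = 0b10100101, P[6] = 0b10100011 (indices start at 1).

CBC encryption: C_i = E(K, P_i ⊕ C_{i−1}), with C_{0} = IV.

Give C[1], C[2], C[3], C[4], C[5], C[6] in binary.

C[1] = 0b10110101, C[2] = 0b11001101, C[3] = 0b00000011, C[4] = 0b01111100, C[5] = 0b01010010, C[6] = 0b01101010

C[1]: P[1] ⊕ 0b01100001 = 0b00111100; E(K, 0b00111100) = 0b10110101.
C[2]: P[2] ⊕ 0b10110101 = 0b01010100; E(K, 0b01010100) = 0b11001101.
C[3]: P[3] ⊕ 0b11001101 = 0b10001010; E(K, 0b10001010) = 0b00000011.
C[4]: P[4] ⊕ 0b00000011 = 0b00000011; E(K, 0b00000011) = 0b01111100.
C[5]: P[5] ⊕ 0b01111100 = 0b11011001; E(K, 0b11011001) = 0b01010010.
C[6]: P[6] ⊕ 0b01010010 = 0b11110001; E(K, 0b11110001) = 0b01101010.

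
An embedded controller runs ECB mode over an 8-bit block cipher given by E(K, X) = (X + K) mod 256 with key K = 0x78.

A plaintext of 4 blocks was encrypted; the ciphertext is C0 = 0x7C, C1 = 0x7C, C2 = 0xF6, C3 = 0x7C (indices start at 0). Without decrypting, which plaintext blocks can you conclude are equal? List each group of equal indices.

P0 = P1 = P3

ECB encrypts each block independently with the same key, so equal ciphertext blocks imply equal plaintext blocks.
C0 = C1 = C3 = 0x7C, so P0 = P1 = P3.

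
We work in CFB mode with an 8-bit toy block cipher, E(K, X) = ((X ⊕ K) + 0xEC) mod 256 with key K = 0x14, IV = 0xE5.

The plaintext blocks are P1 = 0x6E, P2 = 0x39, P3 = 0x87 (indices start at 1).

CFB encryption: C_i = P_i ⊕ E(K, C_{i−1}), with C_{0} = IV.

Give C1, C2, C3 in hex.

C1: E(K, 0xE5) = 0xDD; 0x6E ⊕ 0xDD = 0xB3.
C2: E(K, 0xB3) = 0x93; 0x39 ⊕ 0x93 = 0xAA.
C3: E(K, 0xAA) = 0xAA; 0x87 ⊕ 0xAA = 0x2D.

C1 = 0xB3, C2 = 0xAA, C3 = 0x2D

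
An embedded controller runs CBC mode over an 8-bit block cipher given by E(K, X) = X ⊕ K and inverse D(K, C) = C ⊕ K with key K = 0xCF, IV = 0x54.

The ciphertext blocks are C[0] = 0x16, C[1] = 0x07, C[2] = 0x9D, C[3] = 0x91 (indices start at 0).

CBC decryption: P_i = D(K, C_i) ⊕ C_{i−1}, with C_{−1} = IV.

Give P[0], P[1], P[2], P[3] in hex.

P[0]: D(K, 0x16) = 0xD9; 0xD9 ⊕ 0x54 = 0x8D.
P[1]: D(K, 0x07) = 0xC8; 0xC8 ⊕ 0x16 = 0xDE.
P[2]: D(K, 0x9D) = 0x52; 0x52 ⊕ 0x07 = 0x55.
P[3]: D(K, 0x91) = 0x5E; 0x5E ⊕ 0x9D = 0xC3.

P[0] = 0x8D, P[1] = 0xDE, P[2] = 0x55, P[3] = 0xC3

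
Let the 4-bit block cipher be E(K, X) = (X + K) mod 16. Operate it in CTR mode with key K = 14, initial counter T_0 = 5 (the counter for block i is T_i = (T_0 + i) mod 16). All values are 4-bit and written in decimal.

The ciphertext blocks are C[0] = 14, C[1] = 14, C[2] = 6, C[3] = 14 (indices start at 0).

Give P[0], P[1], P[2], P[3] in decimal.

P[0] = 13, P[1] = 10, P[2] = 3, P[3] = 8

CTR decryption: S_i = E(K, T_i) where T_i is the counter for block i; P_i = C_i ⊕ S_i.
P[0]: T = 5, S = E(K, T) = 3; 14 ⊕ 3 = 13.
P[1]: T = 6, S = E(K, T) = 4; 14 ⊕ 4 = 10.
P[2]: T = 7, S = E(K, T) = 5; 6 ⊕ 5 = 3.
P[3]: T = 8, S = E(K, T) = 6; 14 ⊕ 6 = 8.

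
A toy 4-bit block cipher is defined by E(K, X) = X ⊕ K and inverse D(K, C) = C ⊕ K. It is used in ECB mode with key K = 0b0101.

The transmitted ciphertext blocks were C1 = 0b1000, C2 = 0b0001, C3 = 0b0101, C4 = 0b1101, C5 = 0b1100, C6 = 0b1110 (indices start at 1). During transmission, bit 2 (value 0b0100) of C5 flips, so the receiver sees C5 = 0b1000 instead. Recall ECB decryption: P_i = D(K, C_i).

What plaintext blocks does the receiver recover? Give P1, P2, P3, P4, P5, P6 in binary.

P1 = 0b1101, P2 = 0b0100, P3 = 0b0000, P4 = 0b1000, P5 = 0b1101, P6 = 0b1011

Only C5 changed, to 0b1000. In ECB, a change in C_i affects only P_i. Decrypting the received ciphertext:
P1: D(K, 0b1000) = 0b1101.
P2: D(K, 0b0001) = 0b0100.
P3: D(K, 0b0101) = 0b0000.
P4: D(K, 0b1101) = 0b1000.
P5: D(K, 0b1000) = 0b1101.
P6: D(K, 0b1110) = 0b1011.
Blocks that differ from the original plaintext: P5.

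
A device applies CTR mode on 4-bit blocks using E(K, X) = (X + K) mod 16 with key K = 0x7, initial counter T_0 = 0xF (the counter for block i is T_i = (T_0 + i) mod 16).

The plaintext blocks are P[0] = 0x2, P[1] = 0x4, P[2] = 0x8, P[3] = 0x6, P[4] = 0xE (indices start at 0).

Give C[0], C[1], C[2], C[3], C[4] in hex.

CTR encryption: S_i = E(K, T_i) where T_i is the counter for block i; C_i = P_i ⊕ S_i.
C[0]: T = 0xF, S = E(K, T) = 0x6; 0x2 ⊕ 0x6 = 0x4.
C[1]: T = 0x0, S = E(K, T) = 0x7; 0x4 ⊕ 0x7 = 0x3.
C[2]: T = 0x1, S = E(K, T) = 0x8; 0x8 ⊕ 0x8 = 0x0.
C[3]: T = 0x2, S = E(K, T) = 0x9; 0x6 ⊕ 0x9 = 0xF.
C[4]: T = 0x3, S = E(K, T) = 0xA; 0xE ⊕ 0xA = 0x4.

C[0] = 0x4, C[1] = 0x3, C[2] = 0x0, C[3] = 0xF, C[4] = 0x4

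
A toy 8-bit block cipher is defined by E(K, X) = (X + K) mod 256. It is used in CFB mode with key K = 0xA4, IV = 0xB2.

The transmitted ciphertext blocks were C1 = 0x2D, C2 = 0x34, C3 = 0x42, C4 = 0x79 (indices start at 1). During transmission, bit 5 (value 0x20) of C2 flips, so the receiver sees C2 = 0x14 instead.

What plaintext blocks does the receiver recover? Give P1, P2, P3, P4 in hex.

P1 = 0x7B, P2 = 0xC5, P3 = 0xFA, P4 = 0x9F

CFB decryption: P_i = C_i ⊕ E(K, C_{i−1}), with C_{0} = IV.
Only C2 changed, to 0x14. In CFB, a change in C_i flips the same bit in P_i and garbles P_{i+1}. Decrypting the received ciphertext:
P1: E(K, 0xB2) = 0x56; 0x2D ⊕ 0x56 = 0x7B.
P2: E(K, 0x2D) = 0xD1; 0x14 ⊕ 0xD1 = 0xC5.
P3: E(K, 0x14) = 0xB8; 0x42 ⊕ 0xB8 = 0xFA.
P4: E(K, 0x42) = 0xE6; 0x79 ⊕ 0xE6 = 0x9F.
Blocks that differ from the original plaintext: P2, P3.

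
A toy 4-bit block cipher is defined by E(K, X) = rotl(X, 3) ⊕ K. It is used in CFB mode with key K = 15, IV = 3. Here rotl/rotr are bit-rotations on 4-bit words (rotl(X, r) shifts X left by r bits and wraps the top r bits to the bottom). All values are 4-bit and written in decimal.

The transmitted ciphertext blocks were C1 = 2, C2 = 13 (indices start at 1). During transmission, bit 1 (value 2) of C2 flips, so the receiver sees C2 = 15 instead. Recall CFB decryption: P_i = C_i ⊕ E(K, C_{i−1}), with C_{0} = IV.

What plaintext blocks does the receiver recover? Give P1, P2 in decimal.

P1 = 4, P2 = 1

Only C2 changed, to 15. In CFB, a change in C_i flips the same bit in P_i and garbles P_{i+1}. Decrypting the received ciphertext:
P1: E(K, 3) = 6; 2 ⊕ 6 = 4.
P2: E(K, 2) = 14; 15 ⊕ 14 = 1.
Blocks that differ from the original plaintext: P2.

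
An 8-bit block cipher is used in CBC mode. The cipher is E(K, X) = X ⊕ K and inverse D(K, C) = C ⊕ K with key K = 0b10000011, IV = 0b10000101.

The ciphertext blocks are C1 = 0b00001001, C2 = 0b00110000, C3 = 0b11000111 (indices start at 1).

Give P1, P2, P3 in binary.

P1 = 0b00001111, P2 = 0b10111010, P3 = 0b01110100

CBC decryption: P_i = D(K, C_i) ⊕ C_{i−1}, with C_{0} = IV.
P1: D(K, 0b00001001) = 0b10001010; 0b10001010 ⊕ 0b10000101 = 0b00001111.
P2: D(K, 0b00110000) = 0b10110011; 0b10110011 ⊕ 0b00001001 = 0b10111010.
P3: D(K, 0b11000111) = 0b01000100; 0b01000100 ⊕ 0b00110000 = 0b01110100.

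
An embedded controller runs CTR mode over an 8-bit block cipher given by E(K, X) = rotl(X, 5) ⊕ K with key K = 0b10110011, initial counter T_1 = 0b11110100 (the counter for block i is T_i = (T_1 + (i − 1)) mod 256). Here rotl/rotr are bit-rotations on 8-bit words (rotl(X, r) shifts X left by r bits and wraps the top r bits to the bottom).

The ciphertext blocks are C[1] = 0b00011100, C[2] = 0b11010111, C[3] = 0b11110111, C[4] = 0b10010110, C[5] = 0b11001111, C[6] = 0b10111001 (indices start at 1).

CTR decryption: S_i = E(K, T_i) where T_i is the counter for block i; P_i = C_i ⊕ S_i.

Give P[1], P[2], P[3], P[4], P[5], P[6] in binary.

P[1]: T = 0b11110100, S = E(K, T) = 0b00101101; 0b00011100 ⊕ 0b00101101 = 0b00110001.
P[2]: T = 0b11110101, S = E(K, T) = 0b00001101; 0b11010111 ⊕ 0b00001101 = 0b11011010.
P[3]: T = 0b11110110, S = E(K, T) = 0b01101101; 0b11110111 ⊕ 0b01101101 = 0b10011010.
P[4]: T = 0b11110111, S = E(K, T) = 0b01001101; 0b10010110 ⊕ 0b01001101 = 0b11011011.
P[5]: T = 0b11111000, S = E(K, T) = 0b10101100; 0b11001111 ⊕ 0b10101100 = 0b01100011.
P[6]: T = 0b11111001, S = E(K, T) = 0b10001100; 0b10111001 ⊕ 0b10001100 = 0b00110101.

P[1] = 0b00110001, P[2] = 0b11011010, P[3] = 0b10011010, P[4] = 0b11011011, P[5] = 0b01100011, P[6] = 0b00110101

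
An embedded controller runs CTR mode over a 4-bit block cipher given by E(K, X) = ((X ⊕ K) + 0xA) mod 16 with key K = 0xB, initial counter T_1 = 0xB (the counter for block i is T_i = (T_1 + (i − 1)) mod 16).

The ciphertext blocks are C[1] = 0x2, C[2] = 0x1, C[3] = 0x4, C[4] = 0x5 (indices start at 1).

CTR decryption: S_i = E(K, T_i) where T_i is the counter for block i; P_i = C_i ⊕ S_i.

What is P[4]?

P[4] = 0xA

P[4]: T = 0xE, S = E(K, T) = 0xF; 0x5 ⊕ 0xF = 0xA.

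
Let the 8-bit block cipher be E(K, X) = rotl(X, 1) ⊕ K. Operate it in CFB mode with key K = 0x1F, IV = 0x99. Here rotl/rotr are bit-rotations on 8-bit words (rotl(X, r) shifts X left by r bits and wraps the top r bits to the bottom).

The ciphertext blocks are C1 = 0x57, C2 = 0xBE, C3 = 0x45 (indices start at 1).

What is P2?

CFB decryption: P_i = C_i ⊕ E(K, C_{i−1}), with C_{0} = IV.
P2: E(K, 0x57) = 0xB1; 0xBE ⊕ 0xB1 = 0x0F.

P2 = 0x0F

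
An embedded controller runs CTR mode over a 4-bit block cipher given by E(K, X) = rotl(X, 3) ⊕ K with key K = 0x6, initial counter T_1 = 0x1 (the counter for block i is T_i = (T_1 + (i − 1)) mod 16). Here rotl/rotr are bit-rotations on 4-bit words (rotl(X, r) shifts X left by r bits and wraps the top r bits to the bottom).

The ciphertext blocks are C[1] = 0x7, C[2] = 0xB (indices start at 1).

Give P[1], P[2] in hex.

P[1] = 0x9, P[2] = 0xC

CTR decryption: S_i = E(K, T_i) where T_i is the counter for block i; P_i = C_i ⊕ S_i.
P[1]: T = 0x1, S = E(K, T) = 0xE; 0x7 ⊕ 0xE = 0x9.
P[2]: T = 0x2, S = E(K, T) = 0x7; 0xB ⊕ 0x7 = 0xC.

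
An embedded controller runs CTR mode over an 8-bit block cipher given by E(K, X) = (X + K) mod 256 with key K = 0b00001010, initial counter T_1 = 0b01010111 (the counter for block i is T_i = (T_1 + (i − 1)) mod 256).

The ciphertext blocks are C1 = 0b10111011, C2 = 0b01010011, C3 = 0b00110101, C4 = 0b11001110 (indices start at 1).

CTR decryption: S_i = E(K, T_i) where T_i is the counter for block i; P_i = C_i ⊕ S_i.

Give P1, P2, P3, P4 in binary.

P1: T = 0b01010111, S = E(K, T) = 0b01100001; 0b10111011 ⊕ 0b01100001 = 0b11011010.
P2: T = 0b01011000, S = E(K, T) = 0b01100010; 0b01010011 ⊕ 0b01100010 = 0b00110001.
P3: T = 0b01011001, S = E(K, T) = 0b01100011; 0b00110101 ⊕ 0b01100011 = 0b01010110.
P4: T = 0b01011010, S = E(K, T) = 0b01100100; 0b11001110 ⊕ 0b01100100 = 0b10101010.

P1 = 0b11011010, P2 = 0b00110001, P3 = 0b01010110, P4 = 0b10101010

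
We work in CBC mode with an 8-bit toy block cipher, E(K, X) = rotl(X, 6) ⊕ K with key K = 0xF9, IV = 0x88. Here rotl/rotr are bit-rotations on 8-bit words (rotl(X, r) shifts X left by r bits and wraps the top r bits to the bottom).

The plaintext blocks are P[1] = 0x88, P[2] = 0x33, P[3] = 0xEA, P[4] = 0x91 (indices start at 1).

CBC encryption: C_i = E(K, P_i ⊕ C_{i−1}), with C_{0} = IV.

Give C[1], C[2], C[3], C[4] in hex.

C[1]: P[1] ⊕ 0x88 = 0x00; E(K, 0x00) = 0xF9.
C[2]: P[2] ⊕ 0xF9 = 0xCA; E(K, 0xCA) = 0x4B.
C[3]: P[3] ⊕ 0x4B = 0xA1; E(K, 0xA1) = 0x91.
C[4]: P[4] ⊕ 0x91 = 0x00; E(K, 0x00) = 0xF9.

C[1] = 0xF9, C[2] = 0x4B, C[3] = 0x91, C[4] = 0xF9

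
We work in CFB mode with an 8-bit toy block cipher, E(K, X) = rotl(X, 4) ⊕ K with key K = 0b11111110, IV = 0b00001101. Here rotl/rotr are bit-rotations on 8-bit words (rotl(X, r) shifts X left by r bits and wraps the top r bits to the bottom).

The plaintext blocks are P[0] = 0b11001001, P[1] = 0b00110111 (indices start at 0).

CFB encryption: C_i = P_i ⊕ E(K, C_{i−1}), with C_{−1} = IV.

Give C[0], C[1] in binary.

C[0] = 0b11100111, C[1] = 0b10110111

C[0]: E(K, 0b00001101) = 0b00101110; 0b11001001 ⊕ 0b00101110 = 0b11100111.
C[1]: E(K, 0b11100111) = 0b10000000; 0b00110111 ⊕ 0b10000000 = 0b10110111.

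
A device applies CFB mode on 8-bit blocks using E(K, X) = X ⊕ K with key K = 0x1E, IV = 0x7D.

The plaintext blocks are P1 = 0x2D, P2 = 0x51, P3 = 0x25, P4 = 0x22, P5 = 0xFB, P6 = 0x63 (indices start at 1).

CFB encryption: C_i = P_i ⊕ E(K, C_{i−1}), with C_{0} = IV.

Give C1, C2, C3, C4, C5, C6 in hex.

C1: E(K, 0x7D) = 0x63; 0x2D ⊕ 0x63 = 0x4E.
C2: E(K, 0x4E) = 0x50; 0x51 ⊕ 0x50 = 0x01.
C3: E(K, 0x01) = 0x1F; 0x25 ⊕ 0x1F = 0x3A.
C4: E(K, 0x3A) = 0x24; 0x22 ⊕ 0x24 = 0x06.
C5: E(K, 0x06) = 0x18; 0xFB ⊕ 0x18 = 0xE3.
C6: E(K, 0xE3) = 0xFD; 0x63 ⊕ 0xFD = 0x9E.

C1 = 0x4E, C2 = 0x01, C3 = 0x3A, C4 = 0x06, C5 = 0xE3, C6 = 0x9E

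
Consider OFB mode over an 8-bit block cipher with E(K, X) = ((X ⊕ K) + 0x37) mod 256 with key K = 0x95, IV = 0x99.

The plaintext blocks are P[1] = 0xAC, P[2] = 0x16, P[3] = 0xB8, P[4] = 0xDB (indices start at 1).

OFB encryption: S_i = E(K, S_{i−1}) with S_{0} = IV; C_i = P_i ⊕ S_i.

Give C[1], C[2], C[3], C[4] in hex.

C[1]: S = E(K, 0x99) = 0x43; 0xAC ⊕ 0x43 = 0xEF.
C[2]: S = E(K, 0x43) = 0x0D; 0x16 ⊕ 0x0D = 0x1B.
C[3]: S = E(K, 0x0D) = 0xCF; 0xB8 ⊕ 0xCF = 0x77.
C[4]: S = E(K, 0xCF) = 0x91; 0xDB ⊕ 0x91 = 0x4A.

C[1] = 0xEF, C[2] = 0x1B, C[3] = 0x77, C[4] = 0x4A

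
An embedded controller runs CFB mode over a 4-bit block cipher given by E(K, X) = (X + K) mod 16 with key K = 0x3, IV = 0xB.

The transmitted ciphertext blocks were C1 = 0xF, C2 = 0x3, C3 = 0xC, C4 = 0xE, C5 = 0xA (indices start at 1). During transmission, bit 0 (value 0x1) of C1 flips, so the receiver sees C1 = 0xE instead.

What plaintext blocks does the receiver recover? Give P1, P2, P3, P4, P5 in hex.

CFB decryption: P_i = C_i ⊕ E(K, C_{i−1}), with C_{0} = IV.
Only C1 changed, to 0xE. In CFB, a change in C_i flips the same bit in P_i and garbles P_{i+1}. Decrypting the received ciphertext:
P1: E(K, 0xB) = 0xE; 0xE ⊕ 0xE = 0x0.
P2: E(K, 0xE) = 0x1; 0x3 ⊕ 0x1 = 0x2.
P3: E(K, 0x3) = 0x6; 0xC ⊕ 0x6 = 0xA.
P4: E(K, 0xC) = 0xF; 0xE ⊕ 0xF = 0x1.
P5: E(K, 0xE) = 0x1; 0xA ⊕ 0x1 = 0xB.
Blocks that differ from the original plaintext: P1, P2.

P1 = 0x0, P2 = 0x2, P3 = 0xA, P4 = 0x1, P5 = 0xB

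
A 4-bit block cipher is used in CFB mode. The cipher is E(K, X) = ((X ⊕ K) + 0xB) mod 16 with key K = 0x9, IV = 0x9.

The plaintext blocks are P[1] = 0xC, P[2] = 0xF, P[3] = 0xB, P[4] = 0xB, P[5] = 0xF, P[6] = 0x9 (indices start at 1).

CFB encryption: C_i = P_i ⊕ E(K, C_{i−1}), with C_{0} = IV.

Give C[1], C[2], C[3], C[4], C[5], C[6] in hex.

C[1] = 0x7, C[2] = 0x6, C[3] = 0x1, C[4] = 0x8, C[5] = 0x3, C[6] = 0xC

C[1]: E(K, 0x9) = 0xB; 0xC ⊕ 0xB = 0x7.
C[2]: E(K, 0x7) = 0x9; 0xF ⊕ 0x9 = 0x6.
C[3]: E(K, 0x6) = 0xA; 0xB ⊕ 0xA = 0x1.
C[4]: E(K, 0x1) = 0x3; 0xB ⊕ 0x3 = 0x8.
C[5]: E(K, 0x8) = 0xC; 0xF ⊕ 0xC = 0x3.
C[6]: E(K, 0x3) = 0x5; 0x9 ⊕ 0x5 = 0xC.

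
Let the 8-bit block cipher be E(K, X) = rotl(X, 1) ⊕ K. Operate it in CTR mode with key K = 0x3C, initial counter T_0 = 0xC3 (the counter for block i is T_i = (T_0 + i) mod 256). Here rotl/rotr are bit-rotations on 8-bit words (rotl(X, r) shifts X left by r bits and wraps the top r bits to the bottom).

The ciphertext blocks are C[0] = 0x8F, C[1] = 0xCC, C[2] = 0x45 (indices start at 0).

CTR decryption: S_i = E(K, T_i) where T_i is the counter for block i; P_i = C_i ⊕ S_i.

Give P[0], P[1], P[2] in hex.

P[0]: T = 0xC3, S = E(K, T) = 0xBB; 0x8F ⊕ 0xBB = 0x34.
P[1]: T = 0xC4, S = E(K, T) = 0xB5; 0xCC ⊕ 0xB5 = 0x79.
P[2]: T = 0xC5, S = E(K, T) = 0xB7; 0x45 ⊕ 0xB7 = 0xF2.

P[0] = 0x34, P[1] = 0x79, P[2] = 0xF2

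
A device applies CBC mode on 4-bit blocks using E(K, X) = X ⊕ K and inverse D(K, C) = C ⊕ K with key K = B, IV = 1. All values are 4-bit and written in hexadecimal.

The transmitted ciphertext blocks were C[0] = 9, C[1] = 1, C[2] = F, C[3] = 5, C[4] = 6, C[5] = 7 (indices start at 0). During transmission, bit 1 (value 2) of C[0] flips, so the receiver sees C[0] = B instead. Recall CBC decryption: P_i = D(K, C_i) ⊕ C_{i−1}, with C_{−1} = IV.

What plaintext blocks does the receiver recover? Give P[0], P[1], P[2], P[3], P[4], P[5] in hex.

Only C[0] changed, to B. In CBC, a change in C_i garbles P_i and flips the same bit in P_{i+1}. Decrypting the received ciphertext:
P[0]: D(K, B) = 0; 0 ⊕ 1 = 1.
P[1]: D(K, 1) = A; A ⊕ B = 1.
P[2]: D(K, F) = 4; 4 ⊕ 1 = 5.
P[3]: D(K, 5) = E; E ⊕ F = 1.
P[4]: D(K, 6) = D; D ⊕ 5 = 8.
P[5]: D(K, 7) = C; C ⊕ 6 = A.
Blocks that differ from the original plaintext: P[0], P[1].

P[0] = 1, P[1] = 1, P[2] = 5, P[3] = 1, P[4] = 8, P[5] = A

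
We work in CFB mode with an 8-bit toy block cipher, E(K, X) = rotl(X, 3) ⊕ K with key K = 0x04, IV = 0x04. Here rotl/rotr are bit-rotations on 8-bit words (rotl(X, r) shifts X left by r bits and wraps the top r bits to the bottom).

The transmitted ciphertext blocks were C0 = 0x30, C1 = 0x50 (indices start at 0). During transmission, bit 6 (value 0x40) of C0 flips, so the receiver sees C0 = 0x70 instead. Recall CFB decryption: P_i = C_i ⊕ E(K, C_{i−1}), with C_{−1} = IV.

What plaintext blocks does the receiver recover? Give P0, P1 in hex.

P0 = 0x54, P1 = 0xD7

Only C0 changed, to 0x70. In CFB, a change in C_i flips the same bit in P_i and garbles P_{i+1}. Decrypting the received ciphertext:
P0: E(K, 0x04) = 0x24; 0x70 ⊕ 0x24 = 0x54.
P1: E(K, 0x70) = 0x87; 0x50 ⊕ 0x87 = 0xD7.
Blocks that differ from the original plaintext: P0, P1.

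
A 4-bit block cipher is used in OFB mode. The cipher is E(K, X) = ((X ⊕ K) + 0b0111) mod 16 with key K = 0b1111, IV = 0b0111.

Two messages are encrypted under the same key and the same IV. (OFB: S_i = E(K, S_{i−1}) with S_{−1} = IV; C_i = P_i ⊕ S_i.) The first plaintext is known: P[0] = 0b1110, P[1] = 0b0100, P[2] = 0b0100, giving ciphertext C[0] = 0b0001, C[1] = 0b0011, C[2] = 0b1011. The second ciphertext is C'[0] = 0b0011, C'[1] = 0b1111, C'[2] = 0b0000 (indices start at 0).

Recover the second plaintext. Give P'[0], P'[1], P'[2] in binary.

In OFB with a reused IV, both messages share the same keystream S_i, so C_i ⊕ C'_i = P_i ⊕ P'_i and thus P'_i = P_i ⊕ C_i ⊕ C'_i.
P'[0]: 0b1110 ⊕ 0b0001 ⊕ 0b0011 = 0b1100.
P'[1]: 0b0100 ⊕ 0b0011 ⊕ 0b1111 = 0b1000.
P'[2]: 0b0100 ⊕ 0b1011 ⊕ 0b0000 = 0b1111.

P'[0] = 0b1100, P'[1] = 0b1000, P'[2] = 0b1111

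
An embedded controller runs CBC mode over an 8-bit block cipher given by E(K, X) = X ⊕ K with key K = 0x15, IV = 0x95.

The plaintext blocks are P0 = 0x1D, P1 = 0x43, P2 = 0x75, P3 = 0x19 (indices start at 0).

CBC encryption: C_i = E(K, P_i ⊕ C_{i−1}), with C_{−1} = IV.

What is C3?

C3 = 0xA7

C0: P0 ⊕ 0x95 = 0x88; E(K, 0x88) = 0x9D.
C1: P1 ⊕ 0x9D = 0xDE; E(K, 0xDE) = 0xCB.
C2: P2 ⊕ 0xCB = 0xBE; E(K, 0xBE) = 0xAB.
C3: P3 ⊕ 0xAB = 0xB2; E(K, 0xB2) = 0xA7.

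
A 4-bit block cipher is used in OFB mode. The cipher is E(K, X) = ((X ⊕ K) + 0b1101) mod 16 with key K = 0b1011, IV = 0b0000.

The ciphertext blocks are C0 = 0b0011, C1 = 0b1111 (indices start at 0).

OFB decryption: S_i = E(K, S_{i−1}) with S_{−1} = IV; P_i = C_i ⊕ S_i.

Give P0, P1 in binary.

P0 = 0b1011, P1 = 0b1111

P0: S = E(K, 0b0000) = 0b1000; 0b0011 ⊕ 0b1000 = 0b1011.
P1: S = E(K, 0b1000) = 0b0000; 0b1111 ⊕ 0b0000 = 0b1111.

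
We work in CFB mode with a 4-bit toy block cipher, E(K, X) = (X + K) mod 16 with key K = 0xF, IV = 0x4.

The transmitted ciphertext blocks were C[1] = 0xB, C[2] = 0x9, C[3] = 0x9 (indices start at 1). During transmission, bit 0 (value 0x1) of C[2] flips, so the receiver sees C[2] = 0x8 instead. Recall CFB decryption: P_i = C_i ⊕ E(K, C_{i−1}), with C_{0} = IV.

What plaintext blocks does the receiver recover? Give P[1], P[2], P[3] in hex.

Only C[2] changed, to 0x8. In CFB, a change in C_i flips the same bit in P_i and garbles P_{i+1}. Decrypting the received ciphertext:
P[1]: E(K, 0x4) = 0x3; 0xB ⊕ 0x3 = 0x8.
P[2]: E(K, 0xB) = 0xA; 0x8 ⊕ 0xA = 0x2.
P[3]: E(K, 0x8) = 0x7; 0x9 ⊕ 0x7 = 0xE.
Blocks that differ from the original plaintext: P[2], P[3].

P[1] = 0x8, P[2] = 0x2, P[3] = 0xE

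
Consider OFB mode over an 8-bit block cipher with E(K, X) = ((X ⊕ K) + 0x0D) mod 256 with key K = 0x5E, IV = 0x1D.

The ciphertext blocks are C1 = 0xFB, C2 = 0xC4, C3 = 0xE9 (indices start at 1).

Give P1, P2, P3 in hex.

OFB decryption: S_i = E(K, S_{i−1}) with S_{0} = IV; P_i = C_i ⊕ S_i.
P1: S = E(K, 0x1D) = 0x50; 0xFB ⊕ 0x50 = 0xAB.
P2: S = E(K, 0x50) = 0x1B; 0xC4 ⊕ 0x1B = 0xDF.
P3: S = E(K, 0x1B) = 0x52; 0xE9 ⊕ 0x52 = 0xBB.

P1 = 0xAB, P2 = 0xDF, P3 = 0xBB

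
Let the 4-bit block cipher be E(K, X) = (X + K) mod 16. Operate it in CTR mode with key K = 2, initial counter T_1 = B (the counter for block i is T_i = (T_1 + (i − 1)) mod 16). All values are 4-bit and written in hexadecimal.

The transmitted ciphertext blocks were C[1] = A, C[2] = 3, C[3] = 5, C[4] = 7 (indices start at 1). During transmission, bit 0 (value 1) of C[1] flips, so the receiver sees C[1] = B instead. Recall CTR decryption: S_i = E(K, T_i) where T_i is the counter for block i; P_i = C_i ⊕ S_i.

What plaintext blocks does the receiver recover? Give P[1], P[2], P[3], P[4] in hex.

P[1] = 6, P[2] = D, P[3] = A, P[4] = 7

Only C[1] changed, to B. In CTR, a change in C_i flips the same bit in P_i only; the keystream is unaffected. Decrypting the received ciphertext:
P[1]: T = B, S = E(K, T) = D; B ⊕ D = 6.
P[2]: T = C, S = E(K, T) = E; 3 ⊕ E = D.
P[3]: T = D, S = E(K, T) = F; 5 ⊕ F = A.
P[4]: T = E, S = E(K, T) = 0; 7 ⊕ 0 = 7.
Blocks that differ from the original plaintext: P[1].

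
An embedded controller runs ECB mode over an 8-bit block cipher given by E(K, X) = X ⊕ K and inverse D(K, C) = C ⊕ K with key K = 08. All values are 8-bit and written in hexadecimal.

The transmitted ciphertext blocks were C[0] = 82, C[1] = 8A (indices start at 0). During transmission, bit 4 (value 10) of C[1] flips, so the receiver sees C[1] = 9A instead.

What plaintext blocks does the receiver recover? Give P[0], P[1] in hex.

ECB decryption: P_i = D(K, C_i).
Only C[1] changed, to 9A. In ECB, a change in C_i affects only P_i. Decrypting the received ciphertext:
P[0]: D(K, 82) = 8A.
P[1]: D(K, 9A) = 92.
Blocks that differ from the original plaintext: P[1].

P[0] = 8A, P[1] = 92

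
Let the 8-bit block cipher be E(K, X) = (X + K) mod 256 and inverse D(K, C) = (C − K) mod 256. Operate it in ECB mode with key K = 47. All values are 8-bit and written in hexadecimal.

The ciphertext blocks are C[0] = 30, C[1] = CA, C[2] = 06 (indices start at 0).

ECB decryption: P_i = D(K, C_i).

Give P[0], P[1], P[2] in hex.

P[0] = E9, P[1] = 83, P[2] = BF

P[0]: D(K, 30) = E9.
P[1]: D(K, CA) = 83.
P[2]: D(K, 06) = BF.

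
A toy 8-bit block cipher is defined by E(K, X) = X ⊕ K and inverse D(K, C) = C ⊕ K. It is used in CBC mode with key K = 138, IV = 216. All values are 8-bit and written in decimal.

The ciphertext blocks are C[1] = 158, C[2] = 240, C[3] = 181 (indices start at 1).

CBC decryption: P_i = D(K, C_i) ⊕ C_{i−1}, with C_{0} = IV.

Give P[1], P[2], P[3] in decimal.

P[1]: D(K, 158) = 20; 20 ⊕ 216 = 204.
P[2]: D(K, 240) = 122; 122 ⊕ 158 = 228.
P[3]: D(K, 181) = 63; 63 ⊕ 240 = 207.

P[1] = 204, P[2] = 228, P[3] = 207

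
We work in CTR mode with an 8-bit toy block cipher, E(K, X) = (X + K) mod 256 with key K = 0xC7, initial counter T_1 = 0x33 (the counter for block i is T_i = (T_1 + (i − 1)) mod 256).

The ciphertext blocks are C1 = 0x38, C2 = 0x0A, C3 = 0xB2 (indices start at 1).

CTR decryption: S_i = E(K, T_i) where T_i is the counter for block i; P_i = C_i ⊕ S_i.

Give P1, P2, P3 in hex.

P1: T = 0x33, S = E(K, T) = 0xFA; 0x38 ⊕ 0xFA = 0xC2.
P2: T = 0x34, S = E(K, T) = 0xFB; 0x0A ⊕ 0xFB = 0xF1.
P3: T = 0x35, S = E(K, T) = 0xFC; 0xB2 ⊕ 0xFC = 0x4E.

P1 = 0xC2, P2 = 0xF1, P3 = 0x4E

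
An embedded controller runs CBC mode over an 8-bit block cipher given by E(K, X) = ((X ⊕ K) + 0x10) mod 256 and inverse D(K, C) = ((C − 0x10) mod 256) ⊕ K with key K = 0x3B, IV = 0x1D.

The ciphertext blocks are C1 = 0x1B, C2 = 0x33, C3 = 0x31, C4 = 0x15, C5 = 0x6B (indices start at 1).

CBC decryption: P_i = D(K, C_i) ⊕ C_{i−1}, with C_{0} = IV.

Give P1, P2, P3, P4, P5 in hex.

P1 = 0x2D, P2 = 0x03, P3 = 0x29, P4 = 0x0F, P5 = 0x75

P1: D(K, 0x1B) = 0x30; 0x30 ⊕ 0x1D = 0x2D.
P2: D(K, 0x33) = 0x18; 0x18 ⊕ 0x1B = 0x03.
P3: D(K, 0x31) = 0x1A; 0x1A ⊕ 0x33 = 0x29.
P4: D(K, 0x15) = 0x3E; 0x3E ⊕ 0x31 = 0x0F.
P5: D(K, 0x6B) = 0x60; 0x60 ⊕ 0x15 = 0x75.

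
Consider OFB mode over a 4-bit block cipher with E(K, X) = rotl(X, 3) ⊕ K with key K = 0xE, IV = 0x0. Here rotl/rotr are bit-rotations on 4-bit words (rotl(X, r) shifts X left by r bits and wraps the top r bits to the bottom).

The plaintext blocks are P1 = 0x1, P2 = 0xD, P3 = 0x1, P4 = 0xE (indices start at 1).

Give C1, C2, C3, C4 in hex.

OFB encryption: S_i = E(K, S_{i−1}) with S_{0} = IV; C_i = P_i ⊕ S_i.
C1: S = E(K, 0x0) = 0xE; 0x1 ⊕ 0xE = 0xF.
C2: S = E(K, 0xE) = 0x9; 0xD ⊕ 0x9 = 0x4.
C3: S = E(K, 0x9) = 0x2; 0x1 ⊕ 0x2 = 0x3.
C4: S = E(K, 0x2) = 0xF; 0xE ⊕ 0xF = 0x1.

C1 = 0xF, C2 = 0x4, C3 = 0x3, C4 = 0x1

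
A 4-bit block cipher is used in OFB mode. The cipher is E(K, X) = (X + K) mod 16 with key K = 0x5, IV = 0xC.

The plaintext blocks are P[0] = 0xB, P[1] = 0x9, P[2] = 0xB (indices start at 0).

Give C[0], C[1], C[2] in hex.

OFB encryption: S_i = E(K, S_{i−1}) with S_{−1} = IV; C_i = P_i ⊕ S_i.
C[0]: S = E(K, 0xC) = 0x1; 0xB ⊕ 0x1 = 0xA.
C[1]: S = E(K, 0x1) = 0x6; 0x9 ⊕ 0x6 = 0xF.
C[2]: S = E(K, 0x6) = 0xB; 0xB ⊕ 0xB = 0x0.

C[0] = 0xA, C[1] = 0xF, C[2] = 0x0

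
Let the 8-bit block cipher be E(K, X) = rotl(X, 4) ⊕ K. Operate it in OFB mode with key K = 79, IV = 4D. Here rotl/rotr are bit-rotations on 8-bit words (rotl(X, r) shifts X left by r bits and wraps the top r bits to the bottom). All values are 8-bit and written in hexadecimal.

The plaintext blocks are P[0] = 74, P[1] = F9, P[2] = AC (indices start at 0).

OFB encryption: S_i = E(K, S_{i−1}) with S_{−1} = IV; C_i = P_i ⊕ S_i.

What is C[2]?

C[0]: S = E(K, 4D) = AD; 74 ⊕ AD = D9.
C[1]: S = E(K, AD) = A3; F9 ⊕ A3 = 5A.
C[2]: S = E(K, A3) = 43; AC ⊕ 43 = EF.

C[2] = EF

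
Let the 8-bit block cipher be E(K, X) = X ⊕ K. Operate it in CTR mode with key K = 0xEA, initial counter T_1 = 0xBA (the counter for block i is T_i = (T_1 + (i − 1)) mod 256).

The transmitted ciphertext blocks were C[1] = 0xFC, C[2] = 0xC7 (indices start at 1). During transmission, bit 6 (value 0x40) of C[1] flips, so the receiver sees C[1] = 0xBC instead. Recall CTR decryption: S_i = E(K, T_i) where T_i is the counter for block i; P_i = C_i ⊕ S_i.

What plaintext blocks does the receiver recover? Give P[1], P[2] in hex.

Only C[1] changed, to 0xBC. In CTR, a change in C_i flips the same bit in P_i only; the keystream is unaffected. Decrypting the received ciphertext:
P[1]: T = 0xBA, S = E(K, T) = 0x50; 0xBC ⊕ 0x50 = 0xEC.
P[2]: T = 0xBB, S = E(K, T) = 0x51; 0xC7 ⊕ 0x51 = 0x96.
Blocks that differ from the original plaintext: P[1].

P[1] = 0xEC, P[2] = 0x96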